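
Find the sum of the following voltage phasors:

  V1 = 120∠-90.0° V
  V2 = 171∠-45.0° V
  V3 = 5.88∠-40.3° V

Step 1 — Convert each phasor to rectangular form:
  V1 = 120·(cos(-90.0°) + j·sin(-90.0°)) = 0 - j120 V
  V2 = 171·(cos(-45.0°) + j·sin(-45.0°)) = 120.9 - j120.9 V
  V3 = 5.88·(cos(-40.3°) + j·sin(-40.3°)) = 4.484 - j3.803 V
Step 2 — Sum components: V_total = 125.4 - j244.7 V.
Step 3 — Convert to polar: |V_total| = 275 V, ∠V_total = -62.9°.

V_total = 275∠-62.9° V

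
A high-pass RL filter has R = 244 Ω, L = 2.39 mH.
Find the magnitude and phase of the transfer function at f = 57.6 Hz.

Step 1 — Angular frequency: ω = 2π·57.6 = 361.9 rad/s.
Step 2 — Transfer function: H(jω) = jωL/(R + jωL).
Step 3 — Numerator jωL = j·0.865; denominator R + jωL = 244 + j0.865.
Step 4 — H = 1.257e-05 + j0.003545.
Step 5 — Magnitude: |H| = 0.003545 (-49.0 dB); phase: φ = 89.8°.

|H| = 0.003545 (-49.0 dB), φ = 89.8°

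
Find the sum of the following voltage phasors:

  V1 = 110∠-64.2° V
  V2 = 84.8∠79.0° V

Step 1 — Convert each phasor to rectangular form:
  V1 = 110·(cos(-64.2°) + j·sin(-64.2°)) = 47.88 - j99.04 V
  V2 = 84.8·(cos(79.0°) + j·sin(79.0°)) = 16.18 + j83.24 V
Step 2 — Sum components: V_total = 64.06 - j15.79 V.
Step 3 — Convert to polar: |V_total| = 65.97 V, ∠V_total = -13.9°.

V_total = 65.97∠-13.9° V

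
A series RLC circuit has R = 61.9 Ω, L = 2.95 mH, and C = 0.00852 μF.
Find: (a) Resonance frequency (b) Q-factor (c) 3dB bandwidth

Step 1 — Resonance condition Im(Z)=0 gives ω₀ = 1/√(LC).
Step 2 — ω₀ = 1/√(0.00295·8.52e-09) = 1.995e+05 rad/s.
Step 3 — f₀ = ω₀/(2π) = 3.175e+04 Hz.
Step 4 — Series Q: Q = ω₀L/R = 1.995e+05·0.00295/61.9 = 9.506.
Step 5 — 3dB bandwidth: Δω = ω₀/Q = 2.098e+04 rad/s; BW = Δω/(2π) = 3340 Hz.

(a) f₀ = 3.175e+04 Hz  (b) Q = 9.506  (c) BW = 3340 Hz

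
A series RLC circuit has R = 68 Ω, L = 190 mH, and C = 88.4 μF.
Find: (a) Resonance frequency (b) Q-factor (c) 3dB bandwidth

Step 1 — Resonance condition Im(Z)=0 gives ω₀ = 1/√(LC).
Step 2 — ω₀ = 1/√(0.19·8.84e-05) = 244 rad/s.
Step 3 — f₀ = ω₀/(2π) = 38.83 Hz.
Step 4 — Series Q: Q = ω₀L/R = 244·0.19/68 = 0.6818.
Step 5 — 3dB bandwidth: Δω = ω₀/Q = 357.9 rad/s; BW = Δω/(2π) = 56.96 Hz.

(a) f₀ = 38.83 Hz  (b) Q = 0.6818  (c) BW = 56.96 Hz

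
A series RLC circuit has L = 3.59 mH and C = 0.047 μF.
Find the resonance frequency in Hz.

Step 1 — Resonance condition Im(Z)=0 gives ω₀ = 1/√(LC).
Step 2 — ω₀ = 1/√(0.00359·4.7e-08) = 7.698e+04 rad/s.
Step 3 — f₀ = ω₀/(2π) = 1.225e+04 Hz.

f₀ = 1.225e+04 Hz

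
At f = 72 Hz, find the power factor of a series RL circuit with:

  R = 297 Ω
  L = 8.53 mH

Step 1 — Angular frequency: ω = 2π·f = 2π·72 = 452.4 rad/s.
Step 2 — Component impedances:
  R: Z = R = 297 Ω
  L: Z = jωL = j·452.4·0.00853 = 0 + j3.859 Ω
Step 3 — Series combination: Z_total = R + L = 297 + j3.859 Ω = 297∠0.7° Ω.
Step 4 — Power factor: PF = cos(φ) = Re(Z)/|Z| = 297/297.03 = 0.9999.
Step 5 — Type: Im(Z) = 3.859 ⇒ lagging (phase φ = 0.7°).

PF = 0.9999 (lagging, φ = 0.7°)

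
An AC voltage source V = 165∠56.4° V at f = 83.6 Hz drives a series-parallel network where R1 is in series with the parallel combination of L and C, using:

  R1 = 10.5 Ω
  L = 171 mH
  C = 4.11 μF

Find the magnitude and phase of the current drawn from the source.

Step 1 — Angular frequency: ω = 2π·f = 2π·83.6 = 525.3 rad/s.
Step 2 — Component impedances:
  R1: Z = R = 10.5 Ω
  L: Z = jωL = j·525.3·0.171 = 0 + j89.82 Ω
  C: Z = 1/(jωC) = -j/(ω·C) = 0 - j463.2 Ω
Step 3 — Parallel branch: L || C = 1/(1/L + 1/C) = 0 + j111.4 Ω.
Step 4 — Series with R1: Z_total = R1 + (L || C) = 10.5 + j111.4 Ω = 111.9∠84.6° Ω.
Step 5 — Source phasor: V = 165∠56.4° V = 91.31 + j137.4 V.
Step 6 — Ohm's law: I = V / Z_total = (91.31 + j137.4) / (10.5 + j111.4) = 1.299 - j0.697 A.
Step 7 — Convert to polar: |I| = 1.474 A, ∠I = -28.2°.

I = 1.474∠-28.2° A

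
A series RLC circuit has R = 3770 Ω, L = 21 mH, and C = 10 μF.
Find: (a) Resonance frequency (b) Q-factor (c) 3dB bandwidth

Step 1 — Resonance: ω₀ = 1/√(LC) = 1/√(0.021·1e-05) = 2182 rad/s.
Step 2 — f₀ = ω₀/(2π) = 347.3 Hz.
Step 3 — Series Q: Q = ω₀L/R = 2182·0.021/3770 = 0.01216.
Step 4 — Bandwidth: Δω = ω₀/Q = 1.795e+05 rad/s; BW = Δω/(2π) = 2.857e+04 Hz.

(a) f₀ = 347.3 Hz  (b) Q = 0.01216  (c) BW = 2.857e+04 Hz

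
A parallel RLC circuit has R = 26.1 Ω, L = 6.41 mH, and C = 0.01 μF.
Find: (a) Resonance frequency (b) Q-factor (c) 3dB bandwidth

Step 1 — Resonance: ω₀ = 1/√(LC) = 1/√(0.00641·1e-08) = 1.249e+05 rad/s.
Step 2 — f₀ = ω₀/(2π) = 1.988e+04 Hz.
Step 3 — Parallel Q: Q = R/(ω₀L) = 26.1/(1.249e+05·0.00641) = 0.0326.
Step 4 — Bandwidth: Δω = ω₀/Q = 3.831e+06 rad/s; BW = Δω/(2π) = 6.098e+05 Hz.

(a) f₀ = 1.988e+04 Hz  (b) Q = 0.0326  (c) BW = 6.098e+05 Hz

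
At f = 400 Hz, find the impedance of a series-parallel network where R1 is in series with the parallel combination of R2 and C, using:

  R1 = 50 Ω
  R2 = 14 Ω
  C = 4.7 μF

Step 1 — Angular frequency: ω = 2π·f = 2π·400 = 2513 rad/s.
Step 2 — Component impedances:
  R1: Z = R = 50 Ω
  R2: Z = R = 14 Ω
  C: Z = 1/(jωC) = -j/(ω·C) = 0 - j84.66 Ω
Step 3 — Parallel branch: R2 || C = 1/(1/R2 + 1/C) = 13.63 - j2.254 Ω.
Step 4 — Series with R1: Z_total = R1 + (R2 || C) = 63.63 - j2.254 Ω = 63.67∠-2.0° Ω.

Z = 63.63 - j2.254 Ω = 63.67∠-2.0° Ω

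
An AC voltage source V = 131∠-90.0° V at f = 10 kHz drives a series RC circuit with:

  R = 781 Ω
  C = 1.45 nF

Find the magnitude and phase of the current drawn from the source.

Step 1 — Angular frequency: ω = 2π·f = 2π·1e+04 = 6.283e+04 rad/s.
Step 2 — Component impedances:
  R: Z = R = 781 Ω
  C: Z = 1/(jωC) = -j/(ω·C) = 0 - j1.098e+04 Ω
Step 3 — Series combination: Z_total = R + C = 781 - j1.098e+04 Ω = 1.1e+04∠-85.9° Ω.
Step 4 — Source phasor: V = 131∠-90.0° V = 0 - j131 V.
Step 5 — Ohm's law: I = V / Z_total = (0 - j131) / (781 - j1.098e+04) = 0.01187 - j0.0008449 A.
Step 6 — Convert to polar: |I| = 0.0119 A, ∠I = -4.1°.

I = 0.0119∠-4.1° A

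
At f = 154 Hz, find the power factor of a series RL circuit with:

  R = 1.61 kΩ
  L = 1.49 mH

Step 1 — Angular frequency: ω = 2π·f = 2π·154 = 967.6 rad/s.
Step 2 — Component impedances:
  R: Z = R = 1610 Ω
  L: Z = jωL = j·967.6·0.00149 = 0 + j1.442 Ω
Step 3 — Series combination: Z_total = R + L = 1610 + j1.442 Ω = 1610∠0.1° Ω.
Step 4 — Power factor: PF = cos(φ) = Re(Z)/|Z| = 1610/1610 = 1.
Step 5 — Type: Im(Z) = 1.442 ⇒ lagging (phase φ = 0.1°).

PF = 1 (lagging, φ = 0.1°)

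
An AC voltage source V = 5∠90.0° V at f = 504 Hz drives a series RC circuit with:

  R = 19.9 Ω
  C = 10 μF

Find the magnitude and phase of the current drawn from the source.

Step 1 — Angular frequency: ω = 2π·f = 2π·504 = 3167 rad/s.
Step 2 — Component impedances:
  R: Z = R = 19.9 Ω
  C: Z = 1/(jωC) = -j/(ω·C) = 0 - j31.58 Ω
Step 3 — Series combination: Z_total = R + C = 19.9 - j31.58 Ω = 37.33∠-57.8° Ω.
Step 4 — Source phasor: V = 5∠90.0° V = 0 + j5 V.
Step 5 — Ohm's law: I = V / Z_total = (0 + j5) / (19.9 - j31.58) = -0.1133 + j0.07142 A.
Step 6 — Convert to polar: |I| = 0.134 A, ∠I = 147.8°.

I = 0.134∠147.8° A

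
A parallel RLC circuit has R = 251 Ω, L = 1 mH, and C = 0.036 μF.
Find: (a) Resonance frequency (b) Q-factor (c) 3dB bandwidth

Step 1 — Resonance: ω₀ = 1/√(LC) = 1/√(0.001·3.6e-08) = 1.667e+05 rad/s.
Step 2 — f₀ = ω₀/(2π) = 2.653e+04 Hz.
Step 3 — Parallel Q: Q = R/(ω₀L) = 251/(1.667e+05·0.001) = 1.506.
Step 4 — Bandwidth: Δω = ω₀/Q = 1.107e+05 rad/s; BW = Δω/(2π) = 1.761e+04 Hz.

(a) f₀ = 2.653e+04 Hz  (b) Q = 1.506  (c) BW = 1.761e+04 Hz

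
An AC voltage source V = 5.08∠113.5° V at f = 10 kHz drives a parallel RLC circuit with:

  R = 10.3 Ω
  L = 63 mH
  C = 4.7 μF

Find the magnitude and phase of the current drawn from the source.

Step 1 — Angular frequency: ω = 2π·f = 2π·1e+04 = 6.283e+04 rad/s.
Step 2 — Component impedances:
  R: Z = R = 10.3 Ω
  L: Z = jωL = j·6.283e+04·0.063 = 0 + j3958 Ω
  C: Z = 1/(jωC) = -j/(ω·C) = 0 - j3.386 Ω
Step 3 — Parallel combination: 1/Z_total = 1/R + 1/L + 1/C; Z_total = 1.006 - j3.058 Ω = 3.219∠-71.8° Ω.
Step 4 — Source phasor: V = 5.08∠113.5° V = -2.026 + j4.659 V.
Step 5 — Ohm's law: I = V / Z_total = (-2.026 + j4.659) / (1.006 - j3.058) = -1.571 - j0.1454 A.
Step 6 — Convert to polar: |I| = 1.578 A, ∠I = -174.7°.

I = 1.578∠-174.7° A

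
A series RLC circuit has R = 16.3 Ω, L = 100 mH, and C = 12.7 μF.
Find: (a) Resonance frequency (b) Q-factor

Step 1 — Resonance condition Im(Z)=0 gives ω₀ = 1/√(LC).
Step 2 — ω₀ = 1/√(0.1·1.27e-05) = 887.4 rad/s.
Step 3 — f₀ = ω₀/(2π) = 141.2 Hz.
Step 4 — Series Q: Q = ω₀L/R = 887.4·0.1/16.3 = 5.444.

(a) f₀ = 141.2 Hz  (b) Q = 5.444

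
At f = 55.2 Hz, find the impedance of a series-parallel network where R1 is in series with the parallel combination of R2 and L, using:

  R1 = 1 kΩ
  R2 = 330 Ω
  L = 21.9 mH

Step 1 — Angular frequency: ω = 2π·f = 2π·55.2 = 346.8 rad/s.
Step 2 — Component impedances:
  R1: Z = R = 1000 Ω
  R2: Z = R = 330 Ω
  L: Z = jωL = j·346.8·0.0219 = 0 + j7.596 Ω
Step 3 — Parallel branch: R2 || L = 1/(1/R2 + 1/L) = 0.1747 + j7.592 Ω.
Step 4 — Series with R1: Z_total = R1 + (R2 || L) = 1000 + j7.592 Ω = 1000∠0.4° Ω.

Z = 1000 + j7.592 Ω = 1000∠0.4° Ω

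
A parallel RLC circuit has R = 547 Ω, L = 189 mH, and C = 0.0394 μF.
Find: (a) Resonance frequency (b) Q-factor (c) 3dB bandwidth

Step 1 — Resonance: ω₀ = 1/√(LC) = 1/√(0.189·3.94e-08) = 1.159e+04 rad/s.
Step 2 — f₀ = ω₀/(2π) = 1844 Hz.
Step 3 — Parallel Q: Q = R/(ω₀L) = 547/(1.159e+04·0.189) = 0.2497.
Step 4 — Bandwidth: Δω = ω₀/Q = 4.64e+04 rad/s; BW = Δω/(2π) = 7385 Hz.

(a) f₀ = 1844 Hz  (b) Q = 0.2497  (c) BW = 7385 Hz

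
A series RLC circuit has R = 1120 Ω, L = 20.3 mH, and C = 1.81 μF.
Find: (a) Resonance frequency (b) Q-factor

Step 1 — Resonance condition Im(Z)=0 gives ω₀ = 1/√(LC).
Step 2 — ω₀ = 1/√(0.0203·1.81e-06) = 5217 rad/s.
Step 3 — f₀ = ω₀/(2π) = 830.3 Hz.
Step 4 — Series Q: Q = ω₀L/R = 5217·0.0203/1120 = 0.09456.

(a) f₀ = 830.3 Hz  (b) Q = 0.09456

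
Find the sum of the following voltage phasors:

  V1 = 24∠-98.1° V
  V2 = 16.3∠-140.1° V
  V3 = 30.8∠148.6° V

Step 1 — Convert each phasor to rectangular form:
  V1 = 24·(cos(-98.1°) + j·sin(-98.1°)) = -3.382 - j23.76 V
  V2 = 16.3·(cos(-140.1°) + j·sin(-140.1°)) = -12.5 - j10.46 V
  V3 = 30.8·(cos(148.6°) + j·sin(148.6°)) = -26.29 + j16.05 V
Step 2 — Sum components: V_total = -42.18 - j18.17 V.
Step 3 — Convert to polar: |V_total| = 45.92 V, ∠V_total = -156.7°.

V_total = 45.92∠-156.7° V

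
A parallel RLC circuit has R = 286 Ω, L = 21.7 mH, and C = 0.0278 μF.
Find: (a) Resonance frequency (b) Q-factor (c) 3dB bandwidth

Step 1 — Resonance: ω₀ = 1/√(LC) = 1/√(0.0217·2.78e-08) = 4.071e+04 rad/s.
Step 2 — f₀ = ω₀/(2π) = 6480 Hz.
Step 3 — Parallel Q: Q = R/(ω₀L) = 286/(4.071e+04·0.0217) = 0.3237.
Step 4 — Bandwidth: Δω = ω₀/Q = 1.258e+05 rad/s; BW = Δω/(2π) = 2.002e+04 Hz.

(a) f₀ = 6480 Hz  (b) Q = 0.3237  (c) BW = 2.002e+04 Hz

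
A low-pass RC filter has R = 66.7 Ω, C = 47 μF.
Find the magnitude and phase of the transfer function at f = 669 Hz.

Step 1 — Angular frequency: ω = 2π·669 = 4203 rad/s.
Step 2 — Transfer function: H(jω) = 1/(1 + jωRC).
Step 3 — Denominator: 1 + jωRC = 1 + j·4203·66.7·4.7e-05 = 1 + j13.18.
Step 4 — H = 0.005726 - j0.07545.
Step 5 — Magnitude: |H| = 0.07567 (-22.4 dB); phase: φ = -85.7°.

|H| = 0.07567 (-22.4 dB), φ = -85.7°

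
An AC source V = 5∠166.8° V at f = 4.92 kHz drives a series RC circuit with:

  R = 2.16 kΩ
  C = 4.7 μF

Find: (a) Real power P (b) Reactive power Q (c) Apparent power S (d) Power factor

Step 1 — Angular frequency: ω = 2π·f = 2π·4920 = 3.091e+04 rad/s.
Step 2 — Component impedances:
  R: Z = R = 2160 Ω
  C: Z = 1/(jωC) = -j/(ω·C) = 0 - j6.883 Ω
Step 3 — Series combination: Z_total = R + C = 2160 - j6.883 Ω = 2160∠-0.2° Ω.
Step 4 — Source phasor: V = 5∠166.8° V = -4.868 + j1.142 V.
Step 5 — Current: I = V / Z = -0.002255 + j0.0005214 A = 0.002315∠167.0° A.
Step 6 — Complex power: S = V·I* = 0.01157 - j3.688e-05 VA.
Step 7 — Real power: P = Re(S) = 0.01157 W.
Step 8 — Reactive power: Q = Im(S) = -3.688e-05 VAR.
Step 9 — Apparent power: |S| = 0.01157 VA.
Step 10 — Power factor: PF = P/|S| = 1 (leading).

(a) P = 0.01157 W  (b) Q = -3.688e-05 VAR  (c) S = 0.01157 VA  (d) PF = 1 (leading)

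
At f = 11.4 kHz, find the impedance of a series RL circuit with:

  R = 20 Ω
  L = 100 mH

Step 1 — Angular frequency: ω = 2π·f = 2π·1.14e+04 = 7.163e+04 rad/s.
Step 2 — Component impedances:
  R: Z = R = 20 Ω
  L: Z = jωL = j·7.163e+04·0.1 = 0 + j7163 Ω
Step 3 — Series combination: Z_total = R + L = 20 + j7163 Ω = 7163∠89.8° Ω.

Z = 20 + j7163 Ω = 7163∠89.8° Ω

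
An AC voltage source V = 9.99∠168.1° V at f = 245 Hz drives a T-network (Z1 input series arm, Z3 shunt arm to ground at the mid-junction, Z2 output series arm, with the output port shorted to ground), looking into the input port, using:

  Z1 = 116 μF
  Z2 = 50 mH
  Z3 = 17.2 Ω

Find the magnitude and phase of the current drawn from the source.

Step 1 — Angular frequency: ω = 2π·f = 2π·245 = 1539 rad/s.
Step 2 — Component impedances:
  Z1: Z = 1/(jωC) = -j/(ω·C) = 0 - j5.6 Ω
  Z2: Z = jωL = j·1539·0.05 = 0 + j76.97 Ω
  Z3: Z = R = 17.2 Ω
Step 3 — With the output port shorted to ground, the output series arm Z2 runs from the junction to ground; the shunt arm Z3 also runs from the junction to ground. They appear in parallel: Z3 || Z2 = 16.38 + j3.661 Ω.
Step 4 — Series with input arm Z1: Z_in = Z1 + (Z3 || Z2) = 16.38 - j1.939 Ω = 16.5∠-6.8° Ω.
Step 5 — Source phasor: V = 9.99∠168.1° V = -9.775 + j2.06 V.
Step 6 — Ohm's law: I = V / Z_total = (-9.775 + j2.06) / (16.38 - j1.939) = -0.6031 + j0.05435 A.
Step 7 — Convert to polar: |I| = 0.6056 A, ∠I = 174.9°.

I = 0.6056∠174.9° A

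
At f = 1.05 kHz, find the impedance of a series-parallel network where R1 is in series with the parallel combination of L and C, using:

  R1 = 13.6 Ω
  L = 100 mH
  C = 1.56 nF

Step 1 — Angular frequency: ω = 2π·f = 2π·1050 = 6597 rad/s.
Step 2 — Component impedances:
  R1: Z = R = 13.6 Ω
  L: Z = jωL = j·6597·0.1 = 0 + j659.7 Ω
  C: Z = 1/(jωC) = -j/(ω·C) = 0 - j9.716e+04 Ω
Step 3 — Parallel branch: L || C = 1/(1/L + 1/C) = 0 + j664.2 Ω.
Step 4 — Series with R1: Z_total = R1 + (L || C) = 13.6 + j664.2 Ω = 664.4∠88.8° Ω.

Z = 13.6 + j664.2 Ω = 664.4∠88.8° Ω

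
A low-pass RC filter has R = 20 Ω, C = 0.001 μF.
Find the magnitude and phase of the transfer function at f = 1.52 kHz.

Step 1 — Angular frequency: ω = 2π·1520 = 9550 rad/s.
Step 2 — Transfer function: H(jω) = 1/(1 + jωRC).
Step 3 — Denominator: 1 + jωRC = 1 + j·9550·20·1e-09 = 1 + j0.000191.
Step 4 — H = 1 - j0.000191.
Step 5 — Magnitude: |H| = 1 (-0.0 dB); phase: φ = -0.0°.

|H| = 1 (-0.0 dB), φ = -0.0°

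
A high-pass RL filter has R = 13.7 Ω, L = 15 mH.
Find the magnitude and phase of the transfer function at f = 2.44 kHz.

Step 1 — Angular frequency: ω = 2π·2440 = 1.533e+04 rad/s.
Step 2 — Transfer function: H(jω) = jωL/(R + jωL).
Step 3 — Numerator jωL = j·230; denominator R + jωL = 13.7 + j230.
Step 4 — H = 0.9965 + j0.05936.
Step 5 — Magnitude: |H| = 0.9982 (-0.0 dB); phase: φ = 3.4°.

|H| = 0.9982 (-0.0 dB), φ = 3.4°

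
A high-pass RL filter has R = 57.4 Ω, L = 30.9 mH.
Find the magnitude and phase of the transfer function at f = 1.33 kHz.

Step 1 — Angular frequency: ω = 2π·1330 = 8357 rad/s.
Step 2 — Transfer function: H(jω) = jωL/(R + jωL).
Step 3 — Numerator jωL = j·258.2; denominator R + jωL = 57.4 + j258.2.
Step 4 — H = 0.9529 + j0.2118.
Step 5 — Magnitude: |H| = 0.9762 (-0.2 dB); phase: φ = 12.5°.

|H| = 0.9762 (-0.2 dB), φ = 12.5°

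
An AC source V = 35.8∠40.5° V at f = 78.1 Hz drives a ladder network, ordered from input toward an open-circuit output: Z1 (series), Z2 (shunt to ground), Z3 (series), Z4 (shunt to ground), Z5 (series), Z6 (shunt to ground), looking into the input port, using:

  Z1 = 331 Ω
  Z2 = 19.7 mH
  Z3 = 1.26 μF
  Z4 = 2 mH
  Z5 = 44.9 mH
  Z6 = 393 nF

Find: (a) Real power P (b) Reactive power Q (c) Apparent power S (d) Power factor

Step 1 — Angular frequency: ω = 2π·f = 2π·78.1 = 490.7 rad/s.
Step 2 — Component impedances:
  Z1: Z = R = 331 Ω
  Z2: Z = jωL = j·490.7·0.0197 = 0 + j9.667 Ω
  Z3: Z = 1/(jωC) = -j/(ω·C) = 0 - j1617 Ω
  Z4: Z = jωL = j·490.7·0.002 = 0 + j0.9814 Ω
  Z5: Z = jωL = j·490.7·0.0449 = 0 + j22.03 Ω
  Z6: Z = 1/(jωC) = -j/(ω·C) = 0 - j5185 Ω
Step 3 — Ladder network (open output): work backward from the far end, alternating series and parallel combinations. Z_in = 331 + j9.725 Ω = 331.1∠1.7° Ω.
Step 4 — Source phasor: V = 35.8∠40.5° V = 27.22 + j23.25 V.
Step 5 — Current: I = V / Z = 0.08423 + j0.06777 A = 0.1081∠38.8° A.
Step 6 — Complex power: S = V·I* = 3.869 + j0.1137 VA.
Step 7 — Real power: P = Re(S) = 3.869 W.
Step 8 — Reactive power: Q = Im(S) = 0.1137 VAR.
Step 9 — Apparent power: |S| = 3.87 VA.
Step 10 — Power factor: PF = P/|S| = 0.9996 (lagging).

(a) P = 3.869 W  (b) Q = 0.1137 VAR  (c) S = 3.87 VA  (d) PF = 0.9996 (lagging)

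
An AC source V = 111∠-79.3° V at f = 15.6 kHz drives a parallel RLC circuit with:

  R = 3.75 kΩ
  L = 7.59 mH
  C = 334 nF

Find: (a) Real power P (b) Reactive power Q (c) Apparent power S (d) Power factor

Step 1 — Angular frequency: ω = 2π·f = 2π·1.56e+04 = 9.802e+04 rad/s.
Step 2 — Component impedances:
  R: Z = R = 3750 Ω
  L: Z = jωL = j·9.802e+04·0.00759 = 0 + j744 Ω
  C: Z = 1/(jωC) = -j/(ω·C) = 0 - j30.55 Ω
Step 3 — Parallel combination: 1/Z_total = 1/R + 1/L + 1/C; Z_total = 0.2706 - j31.85 Ω = 31.85∠-89.5° Ω.
Step 4 — Source phasor: V = 111∠-79.3° V = 20.61 - j109.1 V.
Step 5 — Current: I = V / Z = 3.43 + j0.6179 A = 3.485∠10.2° A.
Step 6 — Complex power: S = V·I* = 3.286 - j386.8 VA.
Step 7 — Real power: P = Re(S) = 3.286 W.
Step 8 — Reactive power: Q = Im(S) = -386.8 VAR.
Step 9 — Apparent power: |S| = 386.8 VA.
Step 10 — Power factor: PF = P/|S| = 0.008494 (leading).

(a) P = 3.286 W  (b) Q = -386.8 VAR  (c) S = 386.8 VA  (d) PF = 0.008494 (leading)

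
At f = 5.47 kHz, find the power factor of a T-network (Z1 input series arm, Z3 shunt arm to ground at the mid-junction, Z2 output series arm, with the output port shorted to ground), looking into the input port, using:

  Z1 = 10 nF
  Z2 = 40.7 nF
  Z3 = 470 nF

Step 1 — Angular frequency: ω = 2π·f = 2π·5470 = 3.437e+04 rad/s.
Step 2 — Component impedances:
  Z1: Z = 1/(jωC) = -j/(ω·C) = 0 - j2910 Ω
  Z2: Z = 1/(jωC) = -j/(ω·C) = 0 - j714.9 Ω
  Z3: Z = 1/(jωC) = -j/(ω·C) = 0 - j61.91 Ω
Step 3 — With the output port shorted to ground, the output series arm Z2 runs from the junction to ground; the shunt arm Z3 also runs from the junction to ground. They appear in parallel: Z3 || Z2 = 0 - j56.97 Ω.
Step 4 — Series with input arm Z1: Z_in = Z1 + (Z3 || Z2) = 0 - j2967 Ω = 2967∠-90.0° Ω.
Step 5 — Power factor: PF = cos(φ) = Re(Z)/|Z| = 0/2967 = 0.
Step 6 — Type: Im(Z) = -2967 ⇒ leading (phase φ = -90.0°).

PF = 0 (leading, φ = -90.0°)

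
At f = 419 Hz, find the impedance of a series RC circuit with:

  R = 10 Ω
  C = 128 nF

Step 1 — Angular frequency: ω = 2π·f = 2π·419 = 2633 rad/s.
Step 2 — Component impedances:
  R: Z = R = 10 Ω
  C: Z = 1/(jωC) = -j/(ω·C) = 0 - j2968 Ω
Step 3 — Series combination: Z_total = R + C = 10 - j2968 Ω = 2968∠-89.8° Ω.

Z = 10 - j2968 Ω = 2968∠-89.8° Ω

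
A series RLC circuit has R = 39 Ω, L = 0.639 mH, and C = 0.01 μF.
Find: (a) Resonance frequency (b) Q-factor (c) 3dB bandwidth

Step 1 — Resonance: ω₀ = 1/√(LC) = 1/√(0.000639·1e-08) = 3.956e+05 rad/s.
Step 2 — f₀ = ω₀/(2π) = 6.296e+04 Hz.
Step 3 — Series Q: Q = ω₀L/R = 3.956e+05·0.000639/39 = 6.482.
Step 4 — Bandwidth: Δω = ω₀/Q = 6.103e+04 rad/s; BW = Δω/(2π) = 9714 Hz.

(a) f₀ = 6.296e+04 Hz  (b) Q = 6.482  (c) BW = 9714 Hz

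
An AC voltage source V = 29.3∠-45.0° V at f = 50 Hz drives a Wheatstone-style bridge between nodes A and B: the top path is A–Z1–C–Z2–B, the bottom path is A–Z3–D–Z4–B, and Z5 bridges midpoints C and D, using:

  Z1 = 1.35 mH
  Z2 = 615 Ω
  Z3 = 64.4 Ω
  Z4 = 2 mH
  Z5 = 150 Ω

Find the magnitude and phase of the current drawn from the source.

Step 1 — Angular frequency: ω = 2π·f = 2π·50 = 314.2 rad/s.
Step 2 — Component impedances:
  Z1: Z = jωL = j·314.2·0.00135 = 0 + j0.4241 Ω
  Z2: Z = R = 615 Ω
  Z3: Z = R = 64.4 Ω
  Z4: Z = jωL = j·314.2·0.002 = 0 + j0.6283 Ω
  Z5: Z = R = 150 Ω
Step 3 — Bridge requires nodal analysis (the Z5 bridge couples midpoints C and D, so the two paths cannot be reduced to a simple series/parallel combination). Setting node B to ground and injecting 1 A at node A, the 3-node admittance system at A, C, D solves to V_A = Z_AB = 41.98 + j0.5969 Ω = 41.99∠0.8° Ω.
Step 4 — Source phasor: V = 29.3∠-45.0° V = 20.72 - j20.72 V.
Step 5 — Ohm's law: I = V / Z_total = (20.72 - j20.72) / (41.98 + j0.5969) = 0.4864 - j0.5004 A.
Step 6 — Convert to polar: |I| = 0.6979 A, ∠I = -45.8°.

I = 0.6979∠-45.8° A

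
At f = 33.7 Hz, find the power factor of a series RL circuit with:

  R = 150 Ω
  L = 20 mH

Step 1 — Angular frequency: ω = 2π·f = 2π·33.7 = 211.7 rad/s.
Step 2 — Component impedances:
  R: Z = R = 150 Ω
  L: Z = jωL = j·211.7·0.02 = 0 + j4.235 Ω
Step 3 — Series combination: Z_total = R + L = 150 + j4.235 Ω = 150.1∠1.6° Ω.
Step 4 — Power factor: PF = cos(φ) = Re(Z)/|Z| = 150/150.06 = 0.9996.
Step 5 — Type: Im(Z) = 4.235 ⇒ lagging (phase φ = 1.6°).

PF = 0.9996 (lagging, φ = 1.6°)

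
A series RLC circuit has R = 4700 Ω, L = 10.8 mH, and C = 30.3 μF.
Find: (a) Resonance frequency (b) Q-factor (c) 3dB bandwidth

Step 1 — Resonance: ω₀ = 1/√(LC) = 1/√(0.0108·3.03e-05) = 1748 rad/s.
Step 2 — f₀ = ω₀/(2π) = 278.2 Hz.
Step 3 — Series Q: Q = ω₀L/R = 1748·0.0108/4700 = 0.004017.
Step 4 — Bandwidth: Δω = ω₀/Q = 4.352e+05 rad/s; BW = Δω/(2π) = 6.926e+04 Hz.

(a) f₀ = 278.2 Hz  (b) Q = 0.004017  (c) BW = 6.926e+04 Hz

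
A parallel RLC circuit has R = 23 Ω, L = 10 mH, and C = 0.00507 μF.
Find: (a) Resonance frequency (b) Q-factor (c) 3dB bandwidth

Step 1 — Resonance: ω₀ = 1/√(LC) = 1/√(0.01·5.07e-09) = 1.404e+05 rad/s.
Step 2 — f₀ = ω₀/(2π) = 2.235e+04 Hz.
Step 3 — Parallel Q: Q = R/(ω₀L) = 23/(1.404e+05·0.01) = 0.01638.
Step 4 — Bandwidth: Δω = ω₀/Q = 8.576e+06 rad/s; BW = Δω/(2π) = 1.365e+06 Hz.

(a) f₀ = 2.235e+04 Hz  (b) Q = 0.01638  (c) BW = 1.365e+06 Hz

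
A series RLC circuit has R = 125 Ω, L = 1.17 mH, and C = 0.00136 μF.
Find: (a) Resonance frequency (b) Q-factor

Step 1 — Resonance condition Im(Z)=0 gives ω₀ = 1/√(LC).
Step 2 — ω₀ = 1/√(0.00117·1.36e-09) = 7.928e+05 rad/s.
Step 3 — f₀ = ω₀/(2π) = 1.262e+05 Hz.
Step 4 — Series Q: Q = ω₀L/R = 7.928e+05·0.00117/125 = 7.42.

(a) f₀ = 1.262e+05 Hz  (b) Q = 7.42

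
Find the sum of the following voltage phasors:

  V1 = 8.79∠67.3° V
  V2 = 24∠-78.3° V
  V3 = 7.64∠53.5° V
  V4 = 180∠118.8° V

Step 1 — Convert each phasor to rectangular form:
  V1 = 8.79·(cos(67.3°) + j·sin(67.3°)) = 3.392 + j8.109 V
  V2 = 24·(cos(-78.3°) + j·sin(-78.3°)) = 4.867 - j23.5 V
  V3 = 7.64·(cos(53.5°) + j·sin(53.5°)) = 4.544 + j6.141 V
  V4 = 180·(cos(118.8°) + j·sin(118.8°)) = -86.72 + j157.7 V
Step 2 — Sum components: V_total = -73.91 + j148.5 V.
Step 3 — Convert to polar: |V_total| = 165.9 V, ∠V_total = 116.5°.

V_total = 165.9∠116.5° V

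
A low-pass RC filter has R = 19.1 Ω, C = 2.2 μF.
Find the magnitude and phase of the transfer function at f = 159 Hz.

Step 1 — Angular frequency: ω = 2π·159 = 999 rad/s.
Step 2 — Transfer function: H(jω) = 1/(1 + jωRC).
Step 3 — Denominator: 1 + jωRC = 1 + j·999·19.1·2.2e-06 = 1 + j0.04198.
Step 4 — H = 0.9982 - j0.04191.
Step 5 — Magnitude: |H| = 0.9991 (-0.0 dB); phase: φ = -2.4°.

|H| = 0.9991 (-0.0 dB), φ = -2.4°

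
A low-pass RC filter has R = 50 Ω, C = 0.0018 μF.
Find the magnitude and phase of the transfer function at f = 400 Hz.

Step 1 — Angular frequency: ω = 2π·400 = 2513 rad/s.
Step 2 — Transfer function: H(jω) = 1/(1 + jωRC).
Step 3 — Denominator: 1 + jωRC = 1 + j·2513·50·1.8e-09 = 1 + j0.0002262.
Step 4 — H = 1 - j0.0002262.
Step 5 — Magnitude: |H| = 1 (-0.0 dB); phase: φ = -0.0°.

|H| = 1 (-0.0 dB), φ = -0.0°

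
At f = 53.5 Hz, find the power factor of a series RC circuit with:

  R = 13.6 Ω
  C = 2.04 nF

Step 1 — Angular frequency: ω = 2π·f = 2π·53.5 = 336.2 rad/s.
Step 2 — Component impedances:
  R: Z = R = 13.6 Ω
  C: Z = 1/(jωC) = -j/(ω·C) = 0 - j1.458e+06 Ω
Step 3 — Series combination: Z_total = R + C = 13.6 - j1.458e+06 Ω = 1.458e+06∠-90.0° Ω.
Step 4 — Power factor: PF = cos(φ) = Re(Z)/|Z| = 13.6/1.4583e+06 = 9.326e-06.
Step 5 — Type: Im(Z) = -1.458e+06 ⇒ leading (phase φ = -90.0°).

PF = 9.326e-06 (leading, φ = -90.0°)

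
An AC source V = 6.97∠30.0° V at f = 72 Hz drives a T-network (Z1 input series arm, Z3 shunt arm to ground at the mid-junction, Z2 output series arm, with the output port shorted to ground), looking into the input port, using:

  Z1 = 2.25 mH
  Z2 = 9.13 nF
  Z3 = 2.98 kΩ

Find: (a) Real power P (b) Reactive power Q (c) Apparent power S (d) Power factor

Step 1 — Angular frequency: ω = 2π·f = 2π·72 = 452.4 rad/s.
Step 2 — Component impedances:
  Z1: Z = jωL = j·452.4·0.00225 = 0 + j1.018 Ω
  Z2: Z = 1/(jωC) = -j/(ω·C) = 0 - j2.421e+05 Ω
  Z3: Z = R = 2980 Ω
Step 3 — With the output port shorted to ground, the output series arm Z2 runs from the junction to ground; the shunt arm Z3 also runs from the junction to ground. They appear in parallel: Z3 || Z2 = 2980 - j36.67 Ω.
Step 4 — Series with input arm Z1: Z_in = Z1 + (Z3 || Z2) = 2980 - j35.66 Ω = 2980∠-0.7° Ω.
Step 5 — Source phasor: V = 6.97∠30.0° V = 6.036 + j3.485 V.
Step 6 — Current: I = V / Z = 0.002012 + j0.001194 A = 0.002339∠30.7° A.
Step 7 — Complex power: S = V·I* = 0.0163 - j0.0001951 VA.
Step 8 — Real power: P = Re(S) = 0.0163 W.
Step 9 — Reactive power: Q = Im(S) = -0.0001951 VAR.
Step 10 — Apparent power: |S| = 0.0163 VA.
Step 11 — Power factor: PF = P/|S| = 0.9999 (leading).

(a) P = 0.0163 W  (b) Q = -0.0001951 VAR  (c) S = 0.0163 VA  (d) PF = 0.9999 (leading)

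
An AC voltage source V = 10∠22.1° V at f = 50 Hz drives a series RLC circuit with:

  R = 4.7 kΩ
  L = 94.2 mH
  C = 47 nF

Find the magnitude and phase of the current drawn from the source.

Step 1 — Angular frequency: ω = 2π·f = 2π·50 = 314.2 rad/s.
Step 2 — Component impedances:
  R: Z = R = 4700 Ω
  L: Z = jωL = j·314.2·0.0942 = 0 + j29.59 Ω
  C: Z = 1/(jωC) = -j/(ω·C) = 0 - j6.773e+04 Ω
Step 3 — Series combination: Z_total = R + L + C = 4700 - j6.77e+04 Ω = 6.786e+04∠-86.0° Ω.
Step 4 — Source phasor: V = 10∠22.1° V = 9.265 + j3.762 V.
Step 5 — Ohm's law: I = V / Z_total = (9.265 + j3.762) / (4700 - j6.77e+04) = -4.585e-05 + j0.00014 A.
Step 6 — Convert to polar: |I| = 0.0001474 A, ∠I = 108.1°.

I = 0.0001474∠108.1° A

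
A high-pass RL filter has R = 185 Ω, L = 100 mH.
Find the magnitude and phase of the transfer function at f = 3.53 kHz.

Step 1 — Angular frequency: ω = 2π·3530 = 2.218e+04 rad/s.
Step 2 — Transfer function: H(jω) = jωL/(R + jωL).
Step 3 — Numerator jωL = j·2218; denominator R + jωL = 185 + j2218.
Step 4 — H = 0.9931 + j0.08283.
Step 5 — Magnitude: |H| = 0.9965 (-0.0 dB); phase: φ = 4.8°.

|H| = 0.9965 (-0.0 dB), φ = 4.8°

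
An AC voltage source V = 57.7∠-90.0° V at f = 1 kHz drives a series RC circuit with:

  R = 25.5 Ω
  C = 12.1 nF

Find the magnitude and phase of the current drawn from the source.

Step 1 — Angular frequency: ω = 2π·f = 2π·1000 = 6283 rad/s.
Step 2 — Component impedances:
  R: Z = R = 25.5 Ω
  C: Z = 1/(jωC) = -j/(ω·C) = 0 - j1.315e+04 Ω
Step 3 — Series combination: Z_total = R + C = 25.5 - j1.315e+04 Ω = 1.315e+04∠-89.9° Ω.
Step 4 — Source phasor: V = 57.7∠-90.0° V = 0 - j57.7 V.
Step 5 — Ohm's law: I = V / Z_total = (0 - j57.7) / (25.5 - j1.315e+04) = 0.004387 - j8.504e-06 A.
Step 6 — Convert to polar: |I| = 0.004387 A, ∠I = -0.1°.

I = 0.004387∠-0.1° A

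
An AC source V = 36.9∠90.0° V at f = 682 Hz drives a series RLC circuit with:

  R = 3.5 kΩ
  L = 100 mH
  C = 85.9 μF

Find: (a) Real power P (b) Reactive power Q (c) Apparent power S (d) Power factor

Step 1 — Angular frequency: ω = 2π·f = 2π·682 = 4285 rad/s.
Step 2 — Component impedances:
  R: Z = R = 3500 Ω
  L: Z = jωL = j·4285·0.1 = 0 + j428.5 Ω
  C: Z = 1/(jωC) = -j/(ω·C) = 0 - j2.717 Ω
Step 3 — Series combination: Z_total = R + L + C = 3500 + j425.8 Ω = 3526∠6.9° Ω.
Step 4 — Source phasor: V = 36.9∠90.0° V = 0 + j36.9 V.
Step 5 — Current: I = V / Z = 0.001264 + j0.01039 A = 0.01047∠83.1° A.
Step 6 — Complex power: S = V·I* = 0.3834 + j0.04664 VA.
Step 7 — Real power: P = Re(S) = 0.3834 W.
Step 8 — Reactive power: Q = Im(S) = 0.04664 VAR.
Step 9 — Apparent power: |S| = 0.3862 VA.
Step 10 — Power factor: PF = P/|S| = 0.9927 (lagging).

(a) P = 0.3834 W  (b) Q = 0.04664 VAR  (c) S = 0.3862 VA  (d) PF = 0.9927 (lagging)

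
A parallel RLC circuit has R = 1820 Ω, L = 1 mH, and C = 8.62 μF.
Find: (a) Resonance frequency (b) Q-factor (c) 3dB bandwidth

Step 1 — Resonance: ω₀ = 1/√(LC) = 1/√(0.001·8.62e-06) = 1.077e+04 rad/s.
Step 2 — f₀ = ω₀/(2π) = 1714 Hz.
Step 3 — Parallel Q: Q = R/(ω₀L) = 1820/(1.077e+04·0.001) = 169.
Step 4 — Bandwidth: Δω = ω₀/Q = 63.74 rad/s; BW = Δω/(2π) = 10.14 Hz.

(a) f₀ = 1714 Hz  (b) Q = 169  (c) BW = 10.14 Hz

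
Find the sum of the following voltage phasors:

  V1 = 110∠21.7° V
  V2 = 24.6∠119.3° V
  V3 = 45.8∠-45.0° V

Step 1 — Convert each phasor to rectangular form:
  V1 = 110·(cos(21.7°) + j·sin(21.7°)) = 102.2 + j40.67 V
  V2 = 24.6·(cos(119.3°) + j·sin(119.3°)) = -12.04 + j21.45 V
  V3 = 45.8·(cos(-45.0°) + j·sin(-45.0°)) = 32.39 - j32.39 V
Step 2 — Sum components: V_total = 122.6 + j29.74 V.
Step 3 — Convert to polar: |V_total| = 126.1 V, ∠V_total = 13.6°.

V_total = 126.1∠13.6° V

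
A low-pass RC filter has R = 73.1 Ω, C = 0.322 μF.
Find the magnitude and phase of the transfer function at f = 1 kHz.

Step 1 — Angular frequency: ω = 2π·1000 = 6283 rad/s.
Step 2 — Transfer function: H(jω) = 1/(1 + jωRC).
Step 3 — Denominator: 1 + jωRC = 1 + j·6283·73.1·3.22e-07 = 1 + j0.1479.
Step 4 — H = 0.9786 - j0.1447.
Step 5 — Magnitude: |H| = 0.9892 (-0.1 dB); phase: φ = -8.4°.

|H| = 0.9892 (-0.1 dB), φ = -8.4°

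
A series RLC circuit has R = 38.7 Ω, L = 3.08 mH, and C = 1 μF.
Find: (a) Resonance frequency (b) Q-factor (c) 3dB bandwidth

Step 1 — Resonance: ω₀ = 1/√(LC) = 1/√(0.00308·1e-06) = 1.802e+04 rad/s.
Step 2 — f₀ = ω₀/(2π) = 2868 Hz.
Step 3 — Series Q: Q = ω₀L/R = 1.802e+04·0.00308/38.7 = 1.434.
Step 4 — Bandwidth: Δω = ω₀/Q = 1.256e+04 rad/s; BW = Δω/(2π) = 2000 Hz.

(a) f₀ = 2868 Hz  (b) Q = 1.434  (c) BW = 2000 Hz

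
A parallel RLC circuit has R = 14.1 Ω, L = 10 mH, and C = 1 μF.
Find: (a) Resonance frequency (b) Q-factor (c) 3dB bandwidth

Step 1 — Resonance: ω₀ = 1/√(LC) = 1/√(0.01·1e-06) = 1e+04 rad/s.
Step 2 — f₀ = ω₀/(2π) = 1592 Hz.
Step 3 — Parallel Q: Q = R/(ω₀L) = 14.1/(1e+04·0.01) = 0.141.
Step 4 — Bandwidth: Δω = ω₀/Q = 7.092e+04 rad/s; BW = Δω/(2π) = 1.129e+04 Hz.

(a) f₀ = 1592 Hz  (b) Q = 0.141  (c) BW = 1.129e+04 Hz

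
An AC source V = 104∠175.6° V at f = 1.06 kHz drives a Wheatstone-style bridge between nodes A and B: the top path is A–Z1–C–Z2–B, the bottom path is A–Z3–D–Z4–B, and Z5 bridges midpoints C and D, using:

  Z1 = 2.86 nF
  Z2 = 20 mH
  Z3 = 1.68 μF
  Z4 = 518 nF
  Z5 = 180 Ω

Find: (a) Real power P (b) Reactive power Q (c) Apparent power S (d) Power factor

Step 1 — Angular frequency: ω = 2π·f = 2π·1060 = 6660 rad/s.
Step 2 — Component impedances:
  Z1: Z = 1/(jωC) = -j/(ω·C) = 0 - j5.25e+04 Ω
  Z2: Z = jωL = j·6660·0.02 = 0 + j133.2 Ω
  Z3: Z = 1/(jωC) = -j/(ω·C) = 0 - j89.37 Ω
  Z4: Z = 1/(jωC) = -j/(ω·C) = 0 - j289.9 Ω
  Z5: Z = R = 180 Ω
Step 3 — Bridge requires nodal analysis (the Z5 bridge couples midpoints C and D, so the two paths cannot be reduced to a simple series/parallel combination). Setting node B to ground and injecting 1 A at node A, the 3-node admittance system at A, C, D solves to V_A = Z_AB = 264.2 - j147.2 Ω = 302.5∠-29.1° Ω.
Step 4 — Source phasor: V = 104∠175.6° V = -103.7 + j7.979 V.
Step 5 — Current: I = V / Z = -0.3123 - j0.1438 A = 0.3438∠-155.3° A.
Step 6 — Complex power: S = V·I* = 31.24 - j17.41 VA.
Step 7 — Real power: P = Re(S) = 31.24 W.
Step 8 — Reactive power: Q = Im(S) = -17.41 VAR.
Step 9 — Apparent power: |S| = 35.76 VA.
Step 10 — Power factor: PF = P/|S| = 0.8735 (leading).

(a) P = 31.24 W  (b) Q = -17.41 VAR  (c) S = 35.76 VA  (d) PF = 0.8735 (leading)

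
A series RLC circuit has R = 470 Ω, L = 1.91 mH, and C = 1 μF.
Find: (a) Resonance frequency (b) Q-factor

Step 1 — Resonance condition Im(Z)=0 gives ω₀ = 1/√(LC).
Step 2 — ω₀ = 1/√(0.00191·1e-06) = 2.288e+04 rad/s.
Step 3 — f₀ = ω₀/(2π) = 3642 Hz.
Step 4 — Series Q: Q = ω₀L/R = 2.288e+04·0.00191/470 = 0.09299.

(a) f₀ = 3642 Hz  (b) Q = 0.09299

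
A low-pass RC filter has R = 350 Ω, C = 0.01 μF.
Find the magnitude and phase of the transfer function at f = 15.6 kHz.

Step 1 — Angular frequency: ω = 2π·1.56e+04 = 9.802e+04 rad/s.
Step 2 — Transfer function: H(jω) = 1/(1 + jωRC).
Step 3 — Denominator: 1 + jωRC = 1 + j·9.802e+04·350·1e-08 = 1 + j0.3431.
Step 4 — H = 0.8947 - j0.3069.
Step 5 — Magnitude: |H| = 0.9459 (-0.5 dB); phase: φ = -18.9°.

|H| = 0.9459 (-0.5 dB), φ = -18.9°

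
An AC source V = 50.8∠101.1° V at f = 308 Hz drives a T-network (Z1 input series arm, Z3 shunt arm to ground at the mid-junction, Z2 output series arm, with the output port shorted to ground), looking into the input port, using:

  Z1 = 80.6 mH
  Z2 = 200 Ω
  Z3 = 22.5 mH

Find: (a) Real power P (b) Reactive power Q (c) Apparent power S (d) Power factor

Step 1 — Angular frequency: ω = 2π·f = 2π·308 = 1935 rad/s.
Step 2 — Component impedances:
  Z1: Z = jωL = j·1935·0.0806 = 0 + j156 Ω
  Z2: Z = R = 200 Ω
  Z3: Z = jωL = j·1935·0.0225 = 0 + j43.54 Ω
Step 3 — With the output port shorted to ground, the output series arm Z2 runs from the junction to ground; the shunt arm Z3 also runs from the junction to ground. They appear in parallel: Z3 || Z2 = 9.051 + j41.57 Ω.
Step 4 — Series with input arm Z1: Z_in = Z1 + (Z3 || Z2) = 9.051 + j197.6 Ω = 197.8∠87.4° Ω.
Step 5 — Source phasor: V = 50.8∠101.1° V = -9.78 + j49.85 V.
Step 6 — Current: I = V / Z = 0.2495 + j0.06094 A = 0.2569∠13.7° A.
Step 7 — Complex power: S = V·I* = 0.5972 + j13.04 VA.
Step 8 — Real power: P = Re(S) = 0.5972 W.
Step 9 — Reactive power: Q = Im(S) = 13.04 VAR.
Step 10 — Apparent power: |S| = 13.05 VA.
Step 11 — Power factor: PF = P/|S| = 0.04577 (lagging).

(a) P = 0.5972 W  (b) Q = 13.04 VAR  (c) S = 13.05 VA  (d) PF = 0.04577 (lagging)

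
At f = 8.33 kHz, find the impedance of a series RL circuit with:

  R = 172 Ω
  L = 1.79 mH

Step 1 — Angular frequency: ω = 2π·f = 2π·8330 = 5.234e+04 rad/s.
Step 2 — Component impedances:
  R: Z = R = 172 Ω
  L: Z = jωL = j·5.234e+04·0.00179 = 0 + j93.69 Ω
Step 3 — Series combination: Z_total = R + L = 172 + j93.69 Ω = 195.9∠28.6° Ω.

Z = 172 + j93.69 Ω = 195.9∠28.6° Ω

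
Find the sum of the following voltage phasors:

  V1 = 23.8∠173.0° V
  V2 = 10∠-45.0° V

Step 1 — Convert each phasor to rectangular form:
  V1 = 23.8·(cos(173.0°) + j·sin(173.0°)) = -23.62 + j2.9 V
  V2 = 10·(cos(-45.0°) + j·sin(-45.0°)) = 7.071 - j7.071 V
Step 2 — Sum components: V_total = -16.55 - j4.171 V.
Step 3 — Convert to polar: |V_total| = 17.07 V, ∠V_total = -165.9°.

V_total = 17.07∠-165.9° V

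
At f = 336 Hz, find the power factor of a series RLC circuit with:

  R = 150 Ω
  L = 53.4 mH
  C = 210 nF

Step 1 — Angular frequency: ω = 2π·f = 2π·336 = 2111 rad/s.
Step 2 — Component impedances:
  R: Z = R = 150 Ω
  L: Z = jωL = j·2111·0.0534 = 0 + j112.7 Ω
  C: Z = 1/(jωC) = -j/(ω·C) = 0 - j2256 Ω
Step 3 — Series combination: Z_total = R + L + C = 150 - j2143 Ω = 2148∠-86.0° Ω.
Step 4 — Power factor: PF = cos(φ) = Re(Z)/|Z| = 150/2148 = 0.06983.
Step 5 — Type: Im(Z) = -2143 ⇒ leading (phase φ = -86.0°).

PF = 0.06983 (leading, φ = -86.0°)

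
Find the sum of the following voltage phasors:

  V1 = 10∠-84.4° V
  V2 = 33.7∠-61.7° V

Step 1 — Convert each phasor to rectangular form:
  V1 = 10·(cos(-84.4°) + j·sin(-84.4°)) = 0.9758 - j9.952 V
  V2 = 33.7·(cos(-61.7°) + j·sin(-61.7°)) = 15.98 - j29.67 V
Step 2 — Sum components: V_total = 16.95 - j39.62 V.
Step 3 — Convert to polar: |V_total| = 43.1 V, ∠V_total = -66.8°.

V_total = 43.1∠-66.8° V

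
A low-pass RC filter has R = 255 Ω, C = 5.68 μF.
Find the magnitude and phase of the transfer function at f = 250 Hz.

Step 1 — Angular frequency: ω = 2π·250 = 1571 rad/s.
Step 2 — Transfer function: H(jω) = 1/(1 + jωRC).
Step 3 — Denominator: 1 + jωRC = 1 + j·1571·255·5.68e-06 = 1 + j2.275.
Step 4 — H = 0.1619 - j0.3684.
Step 5 — Magnitude: |H| = 0.4024 (-7.9 dB); phase: φ = -66.3°.

|H| = 0.4024 (-7.9 dB), φ = -66.3°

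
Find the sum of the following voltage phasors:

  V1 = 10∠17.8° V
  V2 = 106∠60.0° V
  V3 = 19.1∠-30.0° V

Step 1 — Convert each phasor to rectangular form:
  V1 = 10·(cos(17.8°) + j·sin(17.8°)) = 9.521 + j3.057 V
  V2 = 106·(cos(60.0°) + j·sin(60.0°)) = 53 + j91.8 V
  V3 = 19.1·(cos(-30.0°) + j·sin(-30.0°)) = 16.54 - j9.55 V
Step 2 — Sum components: V_total = 79.06 + j85.31 V.
Step 3 — Convert to polar: |V_total| = 116.3 V, ∠V_total = 47.2°.

V_total = 116.3∠47.2° V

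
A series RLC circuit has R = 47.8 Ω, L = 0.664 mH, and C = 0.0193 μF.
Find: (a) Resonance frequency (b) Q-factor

Step 1 — Resonance condition Im(Z)=0 gives ω₀ = 1/√(LC).
Step 2 — ω₀ = 1/√(0.000664·1.93e-08) = 2.793e+05 rad/s.
Step 3 — f₀ = ω₀/(2π) = 4.446e+04 Hz.
Step 4 — Series Q: Q = ω₀L/R = 2.793e+05·0.000664/47.8 = 3.88.

(a) f₀ = 4.446e+04 Hz  (b) Q = 3.88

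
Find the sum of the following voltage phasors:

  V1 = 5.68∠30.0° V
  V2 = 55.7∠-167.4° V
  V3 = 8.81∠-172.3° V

Step 1 — Convert each phasor to rectangular form:
  V1 = 5.68·(cos(30.0°) + j·sin(30.0°)) = 4.919 + j2.84 V
  V2 = 55.7·(cos(-167.4°) + j·sin(-167.4°)) = -54.36 - j12.15 V
  V3 = 8.81·(cos(-172.3°) + j·sin(-172.3°)) = -8.731 - j1.18 V
Step 2 — Sum components: V_total = -58.17 - j10.49 V.
Step 3 — Convert to polar: |V_total| = 59.11 V, ∠V_total = -169.8°.

V_total = 59.11∠-169.8° V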